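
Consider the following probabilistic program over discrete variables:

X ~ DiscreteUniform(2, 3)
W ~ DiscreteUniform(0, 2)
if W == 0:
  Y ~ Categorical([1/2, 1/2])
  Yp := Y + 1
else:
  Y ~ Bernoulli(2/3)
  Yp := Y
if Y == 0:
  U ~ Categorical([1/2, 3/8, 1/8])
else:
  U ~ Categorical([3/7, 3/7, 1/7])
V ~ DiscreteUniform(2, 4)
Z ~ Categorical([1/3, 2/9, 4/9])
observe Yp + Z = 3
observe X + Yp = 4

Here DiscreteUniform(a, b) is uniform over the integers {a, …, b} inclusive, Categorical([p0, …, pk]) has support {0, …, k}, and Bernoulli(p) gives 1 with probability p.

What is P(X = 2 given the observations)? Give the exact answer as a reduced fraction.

P(X = 2 | obs) = 3/25

Enumerate traces; 36 have nonzero weight after conditioning:
  (X=2, W=0, Y=1, U=0, V=2, Z=1) weight 1/378
  (X=2, W=0, Y=1, U=0, V=3, Z=1) weight 1/378
  (X=2, W=0, Y=1, U=0, V=4, Z=1) weight 1/378
  (X=2, W=0, Y=1, U=1, V=2, Z=1) weight 1/378
  (X=2, W=0, Y=1, U=1, V=3, Z=1) weight 1/378
  (X=2, W=0, Y=1, U=1, V=4, Z=1) weight 1/378
  (X=2, W=0, Y=1, U=2, V=2, Z=1) weight 1/1134
  (X=2, W=0, Y=1, U=2, V=3, Z=1) weight 1/1134
  (X=3, W=0, Y=0, U=0, V=2, Z=2) weight 1/162
  … 27 more
Group by X:
  weight(X=2) = 1/54
  weight(X=3) = 11/81
Total weight = 1/54 + 11/81 = 25/162
P(X=2 | obs) = 1/54 / 25/162 = 3/25
P(X=3 | obs) = 11/81 / 25/162 = 22/25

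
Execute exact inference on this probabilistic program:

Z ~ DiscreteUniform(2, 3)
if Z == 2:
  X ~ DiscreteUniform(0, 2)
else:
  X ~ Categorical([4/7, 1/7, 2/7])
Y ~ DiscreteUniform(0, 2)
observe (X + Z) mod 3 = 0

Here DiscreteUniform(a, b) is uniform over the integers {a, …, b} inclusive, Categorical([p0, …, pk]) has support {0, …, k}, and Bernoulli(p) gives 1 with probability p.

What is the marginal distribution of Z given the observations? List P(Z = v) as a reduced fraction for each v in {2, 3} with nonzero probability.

P(Z=2) = 7/19, P(Z=3) = 12/19

Enumerate traces; 6 have nonzero weight after conditioning:
  (Z=2, X=1, Y=0) weight 1/18
  (Z=2, X=1, Y=1) weight 1/18
  (Z=2, X=1, Y=2) weight 1/18
  (Z=3, X=0, Y=0) weight 2/21
  (Z=3, X=0, Y=1) weight 2/21
  (Z=3, X=0, Y=2) weight 2/21
Group by Z:
  weight(Z=2) = 1/6
  weight(Z=3) = 2/7
Total weight = 1/6 + 2/7 = 19/42
P(Z=2 | obs) = 1/6 / 19/42 = 7/19
P(Z=3 | obs) = 2/7 / 19/42 = 12/19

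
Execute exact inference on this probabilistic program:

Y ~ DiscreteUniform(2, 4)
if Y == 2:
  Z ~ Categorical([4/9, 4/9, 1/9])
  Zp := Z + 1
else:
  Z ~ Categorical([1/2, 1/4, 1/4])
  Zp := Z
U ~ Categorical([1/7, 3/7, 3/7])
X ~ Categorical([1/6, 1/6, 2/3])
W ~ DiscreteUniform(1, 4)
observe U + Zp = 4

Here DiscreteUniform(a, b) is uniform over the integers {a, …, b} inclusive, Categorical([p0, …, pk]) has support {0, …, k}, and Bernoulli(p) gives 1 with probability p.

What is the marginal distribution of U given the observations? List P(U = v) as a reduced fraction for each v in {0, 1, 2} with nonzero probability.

Enumerate traces; 48 have nonzero weight after conditioning:
  (Y=2, Z=1, U=2, X=0, W=1) weight 1/378
  (Y=2, Z=1, U=2, X=0, W=2) weight 1/378
  (Y=2, Z=1, U=2, X=0, W=3) weight 1/378
  (Y=2, Z=1, U=2, X=0, W=4) weight 1/378
  (Y=2, Z=1, U=2, X=1, W=1) weight 1/378
  (Y=2, Z=1, U=2, X=1, W=2) weight 1/378
  (Y=2, Z=1, U=2, X=1, W=3) weight 1/378
  (Y=2, Z=1, U=2, X=1, W=4) weight 1/378
  (Y=2, Z=2, U=1, X=0, W=1) weight 1/1512
  … 39 more
Group by U:
  weight(U=1) = 1/63
  weight(U=2) = 17/126
Total weight = 1/63 + 17/126 = 19/126
P(U=1 | obs) = 1/63 / 19/126 = 2/19
P(U=2 | obs) = 17/126 / 19/126 = 17/19

P(U=1) = 2/19, P(U=2) = 17/19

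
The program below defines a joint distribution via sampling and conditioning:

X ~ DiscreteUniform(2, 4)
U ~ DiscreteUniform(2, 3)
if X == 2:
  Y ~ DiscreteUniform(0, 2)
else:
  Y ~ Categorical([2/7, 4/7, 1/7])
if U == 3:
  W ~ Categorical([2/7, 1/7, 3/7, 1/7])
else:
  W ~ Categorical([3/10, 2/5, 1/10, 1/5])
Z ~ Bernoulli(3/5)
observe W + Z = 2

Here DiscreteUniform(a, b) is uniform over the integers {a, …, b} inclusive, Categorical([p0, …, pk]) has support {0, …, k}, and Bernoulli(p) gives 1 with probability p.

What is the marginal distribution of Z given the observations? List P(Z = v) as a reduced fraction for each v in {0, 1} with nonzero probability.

P(Z=0) = 37/94, P(Z=1) = 57/94

Enumerate traces; 36 have nonzero weight after conditioning:
  (X=2, U=2, Y=0, W=1, Z=1) weight 1/75
  (X=2, U=2, Y=0, W=2, Z=0) weight 1/450
  (X=2, U=2, Y=1, W=1, Z=1) weight 1/75
  (X=2, U=2, Y=1, W=2, Z=0) weight 1/450
  (X=2, U=2, Y=2, W=1, Z=1) weight 1/75
  (X=2, U=2, Y=2, W=2, Z=0) weight 1/450
  (X=2, U=3, Y=0, W=1, Z=1) weight 1/210
  (X=2, U=3, Y=0, W=2, Z=0) weight 1/105
  … 28 more
Group by Z:
  weight(Z=0) = 37/350
  weight(Z=1) = 57/350
Total weight = 37/350 + 57/350 = 47/175
P(Z=0 | obs) = 37/350 / 47/175 = 37/94
P(Z=1 | obs) = 57/350 / 47/175 = 57/94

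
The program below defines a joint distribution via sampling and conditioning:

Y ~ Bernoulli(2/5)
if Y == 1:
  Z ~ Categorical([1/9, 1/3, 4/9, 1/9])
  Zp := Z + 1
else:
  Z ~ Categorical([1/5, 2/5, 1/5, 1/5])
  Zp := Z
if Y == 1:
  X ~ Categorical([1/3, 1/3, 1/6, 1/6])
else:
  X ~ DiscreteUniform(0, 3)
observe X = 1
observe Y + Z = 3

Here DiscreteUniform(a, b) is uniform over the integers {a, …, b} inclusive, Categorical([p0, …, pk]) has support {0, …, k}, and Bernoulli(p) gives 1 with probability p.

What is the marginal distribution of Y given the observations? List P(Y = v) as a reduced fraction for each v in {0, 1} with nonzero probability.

Enumerate traces; 2 have nonzero weight after conditioning:
  (Y=0, Z=3, X=1) weight 3/100
  (Y=1, Z=2, X=1) weight 8/135
Group by Y:
  weight(Y=0) = 3/100
  weight(Y=1) = 8/135
Total weight = 3/100 + 8/135 = 241/2700
P(Y=0 | obs) = 3/100 / 241/2700 = 81/241
P(Y=1 | obs) = 8/135 / 241/2700 = 160/241

P(Y=0) = 81/241, P(Y=1) = 160/241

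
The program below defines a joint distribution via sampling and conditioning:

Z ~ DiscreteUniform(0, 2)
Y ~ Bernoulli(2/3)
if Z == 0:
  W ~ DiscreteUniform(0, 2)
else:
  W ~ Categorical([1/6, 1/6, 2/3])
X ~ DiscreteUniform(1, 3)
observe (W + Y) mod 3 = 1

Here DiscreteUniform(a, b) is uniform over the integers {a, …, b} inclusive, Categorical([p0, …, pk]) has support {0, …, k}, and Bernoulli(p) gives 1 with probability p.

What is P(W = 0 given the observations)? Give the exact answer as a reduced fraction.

Enumerate traces; 18 have nonzero weight after conditioning:
  (Z=0, Y=0, W=1, X=1) weight 1/81
  (Z=0, Y=0, W=1, X=2) weight 1/81
  (Z=0, Y=0, W=1, X=3) weight 1/81
  (Z=0, Y=1, W=0, X=1) weight 2/81
  (Z=0, Y=1, W=0, X=2) weight 2/81
  (Z=0, Y=1, W=0, X=3) weight 2/81
  (Z=1, Y=0, W=1, X=1) weight 1/162
  (Z=1, Y=0, W=1, X=2) weight 1/162
  … 10 more
Group by W:
  weight(W=0) = 4/27
  weight(W=1) = 2/27
Total weight = 4/27 + 2/27 = 2/9
P(W=0 | obs) = 4/27 / 2/9 = 2/3
P(W=1 | obs) = 2/27 / 2/9 = 1/3

P(W = 0 | obs) = 2/3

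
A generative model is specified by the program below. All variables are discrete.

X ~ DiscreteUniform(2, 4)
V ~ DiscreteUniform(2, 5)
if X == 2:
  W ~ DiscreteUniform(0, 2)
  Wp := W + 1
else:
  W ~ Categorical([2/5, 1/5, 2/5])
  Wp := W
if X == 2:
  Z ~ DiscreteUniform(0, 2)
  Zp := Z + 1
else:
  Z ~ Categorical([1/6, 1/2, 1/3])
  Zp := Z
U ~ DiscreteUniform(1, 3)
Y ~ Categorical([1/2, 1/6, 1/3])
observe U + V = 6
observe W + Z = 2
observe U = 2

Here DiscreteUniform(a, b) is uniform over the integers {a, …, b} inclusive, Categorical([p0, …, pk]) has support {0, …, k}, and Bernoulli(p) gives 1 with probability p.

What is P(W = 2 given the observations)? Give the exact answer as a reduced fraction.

Enumerate traces; 27 have nonzero weight after conditioning:
  (X=2, V=4, W=0, Z=2, U=2, Y=0) weight 1/648
  (X=2, V=4, W=0, Z=2, U=2, Y=1) weight 1/1944
  (X=2, V=4, W=0, Z=2, U=2, Y=2) weight 1/972
  (X=2, V=4, W=1, Z=1, U=2, Y=0) weight 1/648
  (X=2, V=4, W=1, Z=1, U=2, Y=1) weight 1/1944
  (X=2, V=4, W=1, Z=1, U=2, Y=2) weight 1/972
  (X=2, V=4, W=2, Z=0, U=2, Y=0) weight 1/648
  (X=2, V=4, W=2, Z=0, U=2, Y=1) weight 1/1944
  … 19 more
Group by W:
  weight(W=0) = 17/1620
  weight(W=1) = 7/810
  weight(W=2) = 11/1620
Total weight = 17/1620 + 7/810 + 11/1620 = 7/270
P(W=0 | obs) = 17/1620 / 7/270 = 17/42
P(W=1 | obs) = 7/810 / 7/270 = 1/3
P(W=2 | obs) = 11/1620 / 7/270 = 11/42

P(W = 2 | obs) = 11/42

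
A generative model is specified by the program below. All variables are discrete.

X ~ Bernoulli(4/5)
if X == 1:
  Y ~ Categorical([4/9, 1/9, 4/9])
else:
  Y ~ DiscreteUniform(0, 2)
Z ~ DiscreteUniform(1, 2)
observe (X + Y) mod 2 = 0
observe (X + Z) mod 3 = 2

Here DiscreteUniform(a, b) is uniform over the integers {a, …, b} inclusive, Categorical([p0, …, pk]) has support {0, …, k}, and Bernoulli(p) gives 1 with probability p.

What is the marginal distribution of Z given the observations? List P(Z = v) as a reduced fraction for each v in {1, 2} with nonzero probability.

Enumerate traces; 3 have nonzero weight after conditioning:
  (X=0, Y=0, Z=2) weight 1/30
  (X=0, Y=2, Z=2) weight 1/30
  (X=1, Y=1, Z=1) weight 2/45
Group by Z:
  weight(Z=1) = 2/45
  weight(Z=2) = 1/15
Total weight = 2/45 + 1/15 = 1/9
P(Z=1 | obs) = 2/45 / 1/9 = 2/5
P(Z=2 | obs) = 1/15 / 1/9 = 3/5

P(Z=1) = 2/5, P(Z=2) = 3/5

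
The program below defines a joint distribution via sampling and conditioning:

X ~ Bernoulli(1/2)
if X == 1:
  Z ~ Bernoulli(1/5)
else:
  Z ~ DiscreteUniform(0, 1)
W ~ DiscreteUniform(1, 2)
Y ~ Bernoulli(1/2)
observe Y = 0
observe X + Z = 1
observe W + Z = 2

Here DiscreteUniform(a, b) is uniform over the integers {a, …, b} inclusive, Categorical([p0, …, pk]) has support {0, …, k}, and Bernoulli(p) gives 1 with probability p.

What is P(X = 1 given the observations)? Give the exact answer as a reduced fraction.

Enumerate traces; 2 have nonzero weight after conditioning:
  (X=0, Z=1, W=1, Y=0) weight 1/16
  (X=1, Z=0, W=2, Y=0) weight 1/10
Group by X:
  weight(X=0) = 1/16
  weight(X=1) = 1/10
Total weight = 1/16 + 1/10 = 13/80
P(X=0 | obs) = 1/16 / 13/80 = 5/13
P(X=1 | obs) = 1/10 / 13/80 = 8/13

P(X = 1 | obs) = 8/13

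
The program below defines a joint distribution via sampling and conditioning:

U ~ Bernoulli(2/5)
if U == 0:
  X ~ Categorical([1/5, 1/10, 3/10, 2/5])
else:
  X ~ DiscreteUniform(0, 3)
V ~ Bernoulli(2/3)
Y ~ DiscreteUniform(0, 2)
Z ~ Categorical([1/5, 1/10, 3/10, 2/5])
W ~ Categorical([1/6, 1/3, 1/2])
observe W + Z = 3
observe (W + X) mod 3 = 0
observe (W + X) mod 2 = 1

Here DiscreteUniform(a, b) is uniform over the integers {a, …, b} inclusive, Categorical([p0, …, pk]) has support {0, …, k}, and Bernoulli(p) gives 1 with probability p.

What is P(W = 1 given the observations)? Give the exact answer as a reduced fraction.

P(W = 1 | obs) = 21/44

Enumerate traces; 36 have nonzero weight after conditioning:
  (U=0, X=1, V=0, Y=0, Z=1, W=2) weight 1/3000
  (U=0, X=1, V=0, Y=1, Z=1, W=2) weight 1/3000
  (U=0, X=1, V=0, Y=2, Z=1, W=2) weight 1/3000
  (U=0, X=1, V=1, Y=0, Z=1, W=2) weight 1/1500
  (U=0, X=1, V=1, Y=1, Z=1, W=2) weight 1/1500
  (U=0, X=1, V=1, Y=2, Z=1, W=2) weight 1/1500
  (U=0, X=2, V=0, Y=0, Z=2, W=1) weight 1/500
  (U=0, X=2, V=0, Y=1, Z=2, W=1) weight 1/500
  (U=0, X=3, V=0, Y=0, Z=3, W=0) weight 2/1125
  … 27 more
Group by W:
  weight(W=0) = 17/750
  weight(W=1) = 7/250
  weight(W=2) = 1/125
Total weight = 17/750 + 7/250 + 1/125 = 22/375
P(W=0 | obs) = 17/750 / 22/375 = 17/44
P(W=1 | obs) = 7/250 / 22/375 = 21/44
P(W=2 | obs) = 1/125 / 22/375 = 3/22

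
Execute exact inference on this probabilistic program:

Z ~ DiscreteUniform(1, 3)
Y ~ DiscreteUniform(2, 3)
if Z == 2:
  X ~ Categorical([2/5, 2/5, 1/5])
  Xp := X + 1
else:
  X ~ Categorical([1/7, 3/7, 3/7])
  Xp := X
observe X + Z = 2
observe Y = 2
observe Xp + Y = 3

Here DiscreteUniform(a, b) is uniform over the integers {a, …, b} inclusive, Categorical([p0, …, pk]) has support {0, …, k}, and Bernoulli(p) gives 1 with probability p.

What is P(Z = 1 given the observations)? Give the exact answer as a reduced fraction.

P(Z = 1 | obs) = 15/29

Enumerate traces; 2 have nonzero weight after conditioning:
  (Z=1, Y=2, X=1) weight 1/14
  (Z=2, Y=2, X=0) weight 1/15
Group by Z:
  weight(Z=1) = 1/14
  weight(Z=2) = 1/15
Total weight = 1/14 + 1/15 = 29/210
P(Z=1 | obs) = 1/14 / 29/210 = 15/29
P(Z=2 | obs) = 1/15 / 29/210 = 14/29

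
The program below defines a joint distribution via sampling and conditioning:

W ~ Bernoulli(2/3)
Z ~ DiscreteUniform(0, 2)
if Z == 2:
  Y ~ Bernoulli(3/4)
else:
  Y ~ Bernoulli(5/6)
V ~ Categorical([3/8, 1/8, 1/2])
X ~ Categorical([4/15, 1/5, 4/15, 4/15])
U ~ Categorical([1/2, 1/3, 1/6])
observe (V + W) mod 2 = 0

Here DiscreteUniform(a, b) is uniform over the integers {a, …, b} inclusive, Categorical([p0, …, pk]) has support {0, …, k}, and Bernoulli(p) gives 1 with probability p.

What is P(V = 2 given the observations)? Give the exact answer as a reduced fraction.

Enumerate traces; 216 have nonzero weight after conditioning:
  (W=0, Z=0, Y=0, V=0, X=0, U=0) weight 1/1080
  (W=0, Z=0, Y=0, V=0, X=0, U=1) weight 1/1620
  (W=0, Z=0, Y=0, V=0, X=0, U=2) weight 1/3240
  (W=0, Z=0, Y=0, V=0, X=1, U=0) weight 1/1440
  (W=0, Z=0, Y=0, V=0, X=1, U=1) weight 1/2160
  (W=0, Z=0, Y=0, V=0, X=1, U=2) weight 1/4320
  (W=0, Z=0, Y=0, V=0, X=2, U=0) weight 1/1080
  (W=0, Z=0, Y=0, V=0, X=2, U=1) weight 1/1620
  (W=0, Z=0, Y=0, V=2, X=0, U=0) weight 1/810
  (W=1, Z=0, Y=0, V=1, X=0, U=0) weight 1/1620
  … 206 more
Group by V:
  weight(V=0) = 1/8
  weight(V=1) = 1/12
  weight(V=2) = 1/6
Total weight = 1/8 + 1/12 + 1/6 = 3/8
P(V=0 | obs) = 1/8 / 3/8 = 1/3
P(V=1 | obs) = 1/12 / 3/8 = 2/9
P(V=2 | obs) = 1/6 / 3/8 = 4/9

P(V = 2 | obs) = 4/9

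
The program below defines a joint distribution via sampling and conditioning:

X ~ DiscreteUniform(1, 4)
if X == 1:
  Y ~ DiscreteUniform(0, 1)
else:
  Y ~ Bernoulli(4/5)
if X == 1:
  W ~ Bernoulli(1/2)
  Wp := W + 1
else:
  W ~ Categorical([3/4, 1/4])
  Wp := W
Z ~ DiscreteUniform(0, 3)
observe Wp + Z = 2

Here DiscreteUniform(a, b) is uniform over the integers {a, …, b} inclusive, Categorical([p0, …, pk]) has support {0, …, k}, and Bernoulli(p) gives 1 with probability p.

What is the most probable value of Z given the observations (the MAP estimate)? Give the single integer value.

Enumerate traces; 16 have nonzero weight after conditioning:
  (X=1, Y=0, W=0, Z=1) weight 1/64
  (X=1, Y=0, W=1, Z=0) weight 1/64
  (X=1, Y=1, W=0, Z=1) weight 1/64
  (X=1, Y=1, W=1, Z=0) weight 1/64
  (X=2, Y=0, W=0, Z=2) weight 3/320
  (X=2, Y=0, W=1, Z=1) weight 1/320
  (X=2, Y=1, W=0, Z=2) weight 3/80
  (X=2, Y=1, W=1, Z=1) weight 1/80
  … 8 more
Group by Z:
  weight(Z=0) = 1/32
  weight(Z=1) = 5/64
  weight(Z=2) = 9/64
Total weight = 1/32 + 5/64 + 9/64 = 1/4
P(Z=0 | obs) = 1/32 / 1/4 = 1/8
P(Z=1 | obs) = 5/64 / 1/4 = 5/16
P(Z=2 | obs) = 9/64 / 1/4 = 9/16
argmax = 2

argmax_v P(Z = v | obs) = 2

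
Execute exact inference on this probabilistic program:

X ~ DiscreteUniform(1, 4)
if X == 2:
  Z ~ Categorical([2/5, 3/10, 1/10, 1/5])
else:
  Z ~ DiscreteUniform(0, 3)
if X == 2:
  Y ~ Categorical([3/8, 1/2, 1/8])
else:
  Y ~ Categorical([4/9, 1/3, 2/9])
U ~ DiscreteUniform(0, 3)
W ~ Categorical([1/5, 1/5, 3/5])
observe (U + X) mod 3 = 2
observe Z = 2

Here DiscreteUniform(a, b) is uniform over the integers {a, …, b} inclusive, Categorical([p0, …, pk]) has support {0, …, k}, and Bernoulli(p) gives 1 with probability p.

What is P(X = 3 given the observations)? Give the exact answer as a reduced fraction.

P(X = 3 | obs) = 5/19

Enumerate traces; 45 have nonzero weight after conditioning:
  (X=1, Z=2, Y=0, U=1, W=0) weight 1/720
  (X=1, Z=2, Y=0, U=1, W=1) weight 1/720
  (X=1, Z=2, Y=0, U=1, W=2) weight 1/240
  (X=1, Z=2, Y=1, U=1, W=0) weight 1/960
  (X=1, Z=2, Y=1, U=1, W=1) weight 1/960
  (X=1, Z=2, Y=1, U=1, W=2) weight 1/320
  (X=1, Z=2, Y=2, U=1, W=0) weight 1/1440
  (X=1, Z=2, Y=2, U=1, W=1) weight 1/1440
  (X=2, Z=2, Y=0, U=0, W=0) weight 3/6400
  (X=3, Z=2, Y=0, U=2, W=0) weight 1/720
  … 35 more
Group by X:
  weight(X=1) = 1/64
  weight(X=2) = 1/80
  weight(X=3) = 1/64
  weight(X=4) = 1/64
Total weight = 1/64 + 1/80 + 1/64 + 1/64 = 19/320
P(X=1 | obs) = 1/64 / 19/320 = 5/19
P(X=2 | obs) = 1/80 / 19/320 = 4/19
P(X=3 | obs) = 1/64 / 19/320 = 5/19
P(X=4 | obs) = 1/64 / 19/320 = 5/19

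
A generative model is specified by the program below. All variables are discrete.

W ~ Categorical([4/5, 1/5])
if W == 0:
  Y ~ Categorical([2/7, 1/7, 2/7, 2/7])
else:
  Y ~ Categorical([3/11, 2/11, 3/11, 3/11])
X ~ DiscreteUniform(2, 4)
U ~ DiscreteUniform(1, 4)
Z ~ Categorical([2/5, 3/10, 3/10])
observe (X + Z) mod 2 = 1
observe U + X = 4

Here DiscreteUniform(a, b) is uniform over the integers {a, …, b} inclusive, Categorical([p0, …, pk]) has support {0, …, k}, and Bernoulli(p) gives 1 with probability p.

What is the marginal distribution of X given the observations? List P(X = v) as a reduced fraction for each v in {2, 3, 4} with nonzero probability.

Enumerate traces; 24 have nonzero weight after conditioning:
  (W=0, Y=0, X=2, U=2, Z=1) weight 1/175
  (W=0, Y=0, X=3, U=1, Z=0) weight 4/525
  (W=0, Y=0, X=3, U=1, Z=2) weight 1/175
  (W=0, Y=1, X=2, U=2, Z=1) weight 1/350
  (W=0, Y=1, X=3, U=1, Z=0) weight 2/525
  (W=0, Y=1, X=3, U=1, Z=2) weight 1/350
  (W=0, Y=2, X=2, U=2, Z=1) weight 1/175
  (W=0, Y=2, X=3, U=1, Z=0) weight 4/525
  … 16 more
Group by X:
  weight(X=2) = 1/40
  weight(X=3) = 7/120
Total weight = 1/40 + 7/120 = 1/12
P(X=2 | obs) = 1/40 / 1/12 = 3/10
P(X=3 | obs) = 7/120 / 1/12 = 7/10

P(X=2) = 3/10, P(X=3) = 7/10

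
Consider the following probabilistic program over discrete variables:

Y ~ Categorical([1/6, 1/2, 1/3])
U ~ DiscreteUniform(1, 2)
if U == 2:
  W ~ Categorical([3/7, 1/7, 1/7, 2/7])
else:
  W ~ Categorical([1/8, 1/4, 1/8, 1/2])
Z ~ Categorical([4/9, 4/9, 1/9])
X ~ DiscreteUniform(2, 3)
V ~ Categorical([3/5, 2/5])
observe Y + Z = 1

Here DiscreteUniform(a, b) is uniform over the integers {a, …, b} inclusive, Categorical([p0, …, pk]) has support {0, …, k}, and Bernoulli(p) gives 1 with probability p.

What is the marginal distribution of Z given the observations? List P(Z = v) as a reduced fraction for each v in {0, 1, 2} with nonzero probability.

Enumerate traces; 64 have nonzero weight after conditioning:
  (Y=0, U=1, W=0, Z=1, X=2, V=0) weight 1/720
  (Y=0, U=1, W=0, Z=1, X=2, V=1) weight 1/1080
  (Y=0, U=1, W=0, Z=1, X=3, V=0) weight 1/720
  (Y=0, U=1, W=0, Z=1, X=3, V=1) weight 1/1080
  (Y=0, U=1, W=1, Z=1, X=2, V=0) weight 1/360
  (Y=0, U=1, W=1, Z=1, X=2, V=1) weight 1/540
  (Y=0, U=1, W=1, Z=1, X=3, V=0) weight 1/360
  (Y=0, U=1, W=1, Z=1, X=3, V=1) weight 1/540
  (Y=1, U=1, W=0, Z=0, X=2, V=0) weight 1/240
  … 55 more
Group by Z:
  weight(Z=0) = 2/9
  weight(Z=1) = 2/27
Total weight = 2/9 + 2/27 = 8/27
P(Z=0 | obs) = 2/9 / 8/27 = 3/4
P(Z=1 | obs) = 2/27 / 8/27 = 1/4

P(Z=0) = 3/4, P(Z=1) = 1/4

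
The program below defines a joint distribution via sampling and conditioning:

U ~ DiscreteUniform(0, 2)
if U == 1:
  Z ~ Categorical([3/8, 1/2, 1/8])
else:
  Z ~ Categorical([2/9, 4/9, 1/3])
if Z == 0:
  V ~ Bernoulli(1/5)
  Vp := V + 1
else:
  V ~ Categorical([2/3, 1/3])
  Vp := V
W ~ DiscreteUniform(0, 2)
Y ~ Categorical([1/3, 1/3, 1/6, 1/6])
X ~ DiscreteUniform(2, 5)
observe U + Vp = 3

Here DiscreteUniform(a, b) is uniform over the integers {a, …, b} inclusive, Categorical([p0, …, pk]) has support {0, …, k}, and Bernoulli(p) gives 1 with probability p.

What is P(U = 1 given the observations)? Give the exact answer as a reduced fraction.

P(U = 1 | obs) = 81/553

Enumerate traces; 192 have nonzero weight after conditioning:
  (U=1, Z=0, V=1, W=0, Y=0, X=2) weight 1/1440
  (U=1, Z=0, V=1, W=0, Y=0, X=3) weight 1/1440
  (U=1, Z=0, V=1, W=0, Y=0, X=4) weight 1/1440
  (U=1, Z=0, V=1, W=0, Y=0, X=5) weight 1/1440
  (U=1, Z=0, V=1, W=0, Y=1, X=2) weight 1/1440
  (U=1, Z=0, V=1, W=0, Y=1, X=3) weight 1/1440
  (U=1, Z=0, V=1, W=0, Y=1, X=4) weight 1/1440
  (U=1, Z=0, V=1, W=0, Y=1, X=5) weight 1/1440
  (U=2, Z=0, V=0, W=0, Y=0, X=2) weight 2/1215
  … 183 more
Group by U:
  weight(U=1) = 1/40
  weight(U=2) = 59/405
Total weight = 1/40 + 59/405 = 553/3240
P(U=1 | obs) = 1/40 / 553/3240 = 81/553
P(U=2 | obs) = 59/405 / 553/3240 = 472/553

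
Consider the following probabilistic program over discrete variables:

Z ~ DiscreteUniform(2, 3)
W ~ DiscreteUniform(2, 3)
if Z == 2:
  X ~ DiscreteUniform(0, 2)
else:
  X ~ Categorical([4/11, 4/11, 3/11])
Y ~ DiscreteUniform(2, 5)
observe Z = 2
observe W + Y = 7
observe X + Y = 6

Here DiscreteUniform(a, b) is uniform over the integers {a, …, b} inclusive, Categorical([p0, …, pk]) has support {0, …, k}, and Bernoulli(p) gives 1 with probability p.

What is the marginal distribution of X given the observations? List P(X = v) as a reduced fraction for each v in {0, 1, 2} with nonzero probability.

Enumerate traces; 2 have nonzero weight after conditioning:
  (Z=2, W=2, X=1, Y=5) weight 1/48
  (Z=2, W=3, X=2, Y=4) weight 1/48
Group by X:
  weight(X=1) = 1/48
  weight(X=2) = 1/48
Total weight = 1/48 + 1/48 = 1/24
P(X=1 | obs) = 1/48 / 1/24 = 1/2
P(X=2 | obs) = 1/48 / 1/24 = 1/2

P(X=1) = 1/2, P(X=2) = 1/2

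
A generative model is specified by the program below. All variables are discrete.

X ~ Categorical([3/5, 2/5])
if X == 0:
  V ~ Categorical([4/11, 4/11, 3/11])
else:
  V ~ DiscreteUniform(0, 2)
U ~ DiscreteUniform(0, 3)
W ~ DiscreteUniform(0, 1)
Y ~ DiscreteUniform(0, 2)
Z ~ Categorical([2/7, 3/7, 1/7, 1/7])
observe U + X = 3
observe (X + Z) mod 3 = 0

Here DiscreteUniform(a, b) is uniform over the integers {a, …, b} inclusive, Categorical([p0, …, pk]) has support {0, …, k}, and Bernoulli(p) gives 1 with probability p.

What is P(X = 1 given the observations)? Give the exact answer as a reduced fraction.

P(X = 1 | obs) = 2/11

Enumerate traces; 54 have nonzero weight after conditioning:
  (X=0, V=0, U=3, W=0, Y=0, Z=0) weight 1/385
  (X=0, V=0, U=3, W=0, Y=0, Z=3) weight 1/770
  (X=0, V=0, U=3, W=0, Y=1, Z=0) weight 1/385
  (X=0, V=0, U=3, W=0, Y=1, Z=3) weight 1/770
  (X=0, V=0, U=3, W=0, Y=2, Z=0) weight 1/385
  (X=0, V=0, U=3, W=0, Y=2, Z=3) weight 1/770
  (X=0, V=0, U=3, W=1, Y=0, Z=0) weight 1/385
  (X=0, V=0, U=3, W=1, Y=0, Z=3) weight 1/770
  (X=1, V=0, U=2, W=0, Y=0, Z=2) weight 1/1260
  … 45 more
Group by X:
  weight(X=0) = 9/140
  weight(X=1) = 1/70
Total weight = 9/140 + 1/70 = 11/140
P(X=0 | obs) = 9/140 / 11/140 = 9/11
P(X=1 | obs) = 1/70 / 11/140 = 2/11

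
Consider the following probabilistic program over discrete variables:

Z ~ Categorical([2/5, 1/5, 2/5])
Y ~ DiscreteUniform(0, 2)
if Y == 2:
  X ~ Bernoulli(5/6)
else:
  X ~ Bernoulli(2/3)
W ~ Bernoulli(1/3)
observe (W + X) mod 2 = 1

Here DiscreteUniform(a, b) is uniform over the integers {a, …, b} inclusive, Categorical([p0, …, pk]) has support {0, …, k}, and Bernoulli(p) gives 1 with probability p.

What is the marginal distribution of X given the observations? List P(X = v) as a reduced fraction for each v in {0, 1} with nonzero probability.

P(X=0) = 5/31, P(X=1) = 26/31

Enumerate traces; 18 have nonzero weight after conditioning:
  (Z=0, Y=0, X=0, W=1) weight 2/135
  (Z=0, Y=0, X=1, W=0) weight 8/135
  (Z=0, Y=1, X=0, W=1) weight 2/135
  (Z=0, Y=1, X=1, W=0) weight 8/135
  (Z=0, Y=2, X=0, W=1) weight 1/135
  (Z=0, Y=2, X=1, W=0) weight 2/27
  (Z=1, Y=0, X=0, W=1) weight 1/135
  (Z=1, Y=0, X=1, W=0) weight 4/135
  … 10 more
Group by X:
  weight(X=0) = 5/54
  weight(X=1) = 13/27
Total weight = 5/54 + 13/27 = 31/54
P(X=0 | obs) = 5/54 / 31/54 = 5/31
P(X=1 | obs) = 13/27 / 31/54 = 26/31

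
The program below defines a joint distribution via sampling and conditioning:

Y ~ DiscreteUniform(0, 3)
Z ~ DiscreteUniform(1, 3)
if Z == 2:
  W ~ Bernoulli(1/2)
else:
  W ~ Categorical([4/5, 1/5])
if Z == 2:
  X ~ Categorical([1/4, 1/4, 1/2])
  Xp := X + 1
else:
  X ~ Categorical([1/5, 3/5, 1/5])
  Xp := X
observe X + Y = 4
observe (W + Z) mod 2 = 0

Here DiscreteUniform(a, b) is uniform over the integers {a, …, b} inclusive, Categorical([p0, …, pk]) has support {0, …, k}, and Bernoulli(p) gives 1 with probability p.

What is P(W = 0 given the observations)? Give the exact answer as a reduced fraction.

P(W = 0 | obs) = 75/139

Enumerate traces; 6 have nonzero weight after conditioning:
  (Y=2, Z=1, W=1, X=2) weight 1/300
  (Y=2, Z=2, W=0, X=2) weight 1/48
  (Y=2, Z=3, W=1, X=2) weight 1/300
  (Y=3, Z=1, W=1, X=1) weight 1/100
  (Y=3, Z=2, W=0, X=1) weight 1/96
  (Y=3, Z=3, W=1, X=1) weight 1/100
Group by W:
  weight(W=0) = 1/32
  weight(W=1) = 2/75
Total weight = 1/32 + 2/75 = 139/2400
P(W=0 | obs) = 1/32 / 139/2400 = 75/139
P(W=1 | obs) = 2/75 / 139/2400 = 64/139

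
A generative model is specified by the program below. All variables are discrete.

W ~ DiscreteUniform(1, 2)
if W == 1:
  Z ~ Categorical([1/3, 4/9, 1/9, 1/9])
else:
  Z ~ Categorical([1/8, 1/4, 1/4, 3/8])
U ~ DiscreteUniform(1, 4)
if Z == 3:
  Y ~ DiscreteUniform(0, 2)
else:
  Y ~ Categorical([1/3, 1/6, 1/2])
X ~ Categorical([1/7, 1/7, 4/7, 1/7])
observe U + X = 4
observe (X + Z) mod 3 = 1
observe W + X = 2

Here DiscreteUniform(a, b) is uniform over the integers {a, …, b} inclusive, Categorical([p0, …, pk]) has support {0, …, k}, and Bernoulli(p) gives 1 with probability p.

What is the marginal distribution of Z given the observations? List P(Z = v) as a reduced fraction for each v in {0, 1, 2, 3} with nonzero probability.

P(Z=0) = 12/25, P(Z=1) = 9/25, P(Z=3) = 4/25

Enumerate traces; 9 have nonzero weight after conditioning:
  (W=1, Z=0, U=3, Y=0, X=1) weight 1/504
  (W=1, Z=0, U=3, Y=1, X=1) weight 1/1008
  (W=1, Z=0, U=3, Y=2, X=1) weight 1/336
  (W=1, Z=3, U=3, Y=0, X=1) weight 1/1512
  (W=1, Z=3, U=3, Y=1, X=1) weight 1/1512
  (W=1, Z=3, U=3, Y=2, X=1) weight 1/1512
  (W=2, Z=1, U=4, Y=0, X=0) weight 1/672
  (W=2, Z=1, U=4, Y=1, X=0) weight 1/1344
  … 1 more
Group by Z:
  weight(Z=0) = 1/168
  weight(Z=1) = 1/224
  weight(Z=3) = 1/504
Total weight = 1/168 + 1/224 + 1/504 = 25/2016
P(Z=0 | obs) = 1/168 / 25/2016 = 12/25
P(Z=1 | obs) = 1/224 / 25/2016 = 9/25
P(Z=3 | obs) = 1/504 / 25/2016 = 4/25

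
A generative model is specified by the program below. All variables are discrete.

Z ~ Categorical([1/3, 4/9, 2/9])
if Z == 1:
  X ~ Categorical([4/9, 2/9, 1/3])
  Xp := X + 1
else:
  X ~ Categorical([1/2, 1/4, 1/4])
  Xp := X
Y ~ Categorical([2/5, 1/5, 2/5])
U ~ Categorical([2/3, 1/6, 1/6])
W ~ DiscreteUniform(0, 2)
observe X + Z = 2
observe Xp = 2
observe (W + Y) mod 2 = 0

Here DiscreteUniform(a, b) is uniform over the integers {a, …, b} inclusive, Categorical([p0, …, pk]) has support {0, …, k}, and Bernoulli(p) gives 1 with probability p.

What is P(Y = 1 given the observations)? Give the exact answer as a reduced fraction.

P(Y = 1 | obs) = 1/9

Enumerate traces; 30 have nonzero weight after conditioning:
  (Z=0, X=2, Y=0, U=0, W=0) weight 1/135
  (Z=0, X=2, Y=0, U=0, W=2) weight 1/135
  (Z=0, X=2, Y=0, U=1, W=0) weight 1/540
  (Z=0, X=2, Y=0, U=1, W=2) weight 1/540
  (Z=0, X=2, Y=0, U=2, W=0) weight 1/540
  (Z=0, X=2, Y=0, U=2, W=2) weight 1/540
  (Z=0, X=2, Y=1, U=0, W=1) weight 1/270
  (Z=0, X=2, Y=1, U=1, W=1) weight 1/1080
  (Z=0, X=2, Y=2, U=0, W=0) weight 1/135
  … 21 more
Group by Y:
  weight(Y=0) = 59/1215
  weight(Y=1) = 59/4860
  weight(Y=2) = 59/1215
Total weight = 59/1215 + 59/4860 + 59/1215 = 59/540
P(Y=0 | obs) = 59/1215 / 59/540 = 4/9
P(Y=1 | obs) = 59/4860 / 59/540 = 1/9
P(Y=2 | obs) = 59/1215 / 59/540 = 4/9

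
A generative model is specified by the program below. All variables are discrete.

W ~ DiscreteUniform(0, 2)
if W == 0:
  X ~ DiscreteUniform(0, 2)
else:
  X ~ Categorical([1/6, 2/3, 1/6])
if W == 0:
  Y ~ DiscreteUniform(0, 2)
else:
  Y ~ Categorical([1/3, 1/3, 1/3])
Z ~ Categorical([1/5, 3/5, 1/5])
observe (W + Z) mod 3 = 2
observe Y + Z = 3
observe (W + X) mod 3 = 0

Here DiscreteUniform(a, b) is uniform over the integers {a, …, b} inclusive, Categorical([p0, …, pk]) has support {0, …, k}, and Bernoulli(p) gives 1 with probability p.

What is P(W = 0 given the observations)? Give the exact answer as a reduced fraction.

P(W = 0 | obs) = 2/5

Enumerate traces; 2 have nonzero weight after conditioning:
  (W=0, X=0, Y=1, Z=2) weight 1/135
  (W=1, X=2, Y=2, Z=1) weight 1/90
Group by W:
  weight(W=0) = 1/135
  weight(W=1) = 1/90
Total weight = 1/135 + 1/90 = 1/54
P(W=0 | obs) = 1/135 / 1/54 = 2/5
P(W=1 | obs) = 1/90 / 1/54 = 3/5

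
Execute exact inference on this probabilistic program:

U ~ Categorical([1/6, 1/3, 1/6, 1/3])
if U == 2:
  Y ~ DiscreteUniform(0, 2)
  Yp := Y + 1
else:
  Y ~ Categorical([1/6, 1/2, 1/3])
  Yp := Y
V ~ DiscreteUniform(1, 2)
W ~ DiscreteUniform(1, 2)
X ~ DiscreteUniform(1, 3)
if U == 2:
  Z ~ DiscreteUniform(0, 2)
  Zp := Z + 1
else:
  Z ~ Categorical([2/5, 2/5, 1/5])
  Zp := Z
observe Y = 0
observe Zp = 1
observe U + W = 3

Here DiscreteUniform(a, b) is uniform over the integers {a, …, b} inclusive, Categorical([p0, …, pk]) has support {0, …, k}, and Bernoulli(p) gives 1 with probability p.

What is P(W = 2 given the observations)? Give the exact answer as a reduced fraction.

Enumerate traces; 12 have nonzero weight after conditioning:
  (U=1, Y=0, V=1, W=2, X=1, Z=1) weight 1/540
  (U=1, Y=0, V=1, W=2, X=2, Z=1) weight 1/540
  (U=1, Y=0, V=1, W=2, X=3, Z=1) weight 1/540
  (U=1, Y=0, V=2, W=2, X=1, Z=1) weight 1/540
  (U=1, Y=0, V=2, W=2, X=2, Z=1) weight 1/540
  (U=1, Y=0, V=2, W=2, X=3, Z=1) weight 1/540
  (U=2, Y=0, V=1, W=1, X=1, Z=0) weight 1/648
  (U=2, Y=0, V=1, W=1, X=2, Z=0) weight 1/648
  … 4 more
Group by W:
  weight(W=1) = 1/108
  weight(W=2) = 1/90
Total weight = 1/108 + 1/90 = 11/540
P(W=1 | obs) = 1/108 / 11/540 = 5/11
P(W=2 | obs) = 1/90 / 11/540 = 6/11

P(W = 2 | obs) = 6/11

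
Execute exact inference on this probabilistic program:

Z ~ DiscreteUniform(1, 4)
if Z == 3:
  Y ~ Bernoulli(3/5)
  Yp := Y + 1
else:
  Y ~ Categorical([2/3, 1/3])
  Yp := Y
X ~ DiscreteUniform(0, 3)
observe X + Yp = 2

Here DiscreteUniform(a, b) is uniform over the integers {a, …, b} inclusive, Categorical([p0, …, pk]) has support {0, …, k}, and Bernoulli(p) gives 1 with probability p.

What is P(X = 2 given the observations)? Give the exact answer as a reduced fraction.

Enumerate traces; 8 have nonzero weight after conditioning:
  (Z=1, Y=0, X=2) weight 1/24
  (Z=1, Y=1, X=1) weight 1/48
  (Z=2, Y=0, X=2) weight 1/24
  (Z=2, Y=1, X=1) weight 1/48
  (Z=3, Y=0, X=1) weight 1/40
  (Z=3, Y=1, X=0) weight 3/80
  (Z=4, Y=0, X=2) weight 1/24
  (Z=4, Y=1, X=1) weight 1/48
Group by X:
  weight(X=0) = 3/80
  weight(X=1) = 7/80
  weight(X=2) = 1/8
Total weight = 3/80 + 7/80 + 1/8 = 1/4
P(X=0 | obs) = 3/80 / 1/4 = 3/20
P(X=1 | obs) = 7/80 / 1/4 = 7/20
P(X=2 | obs) = 1/8 / 1/4 = 1/2

P(X = 2 | obs) = 1/2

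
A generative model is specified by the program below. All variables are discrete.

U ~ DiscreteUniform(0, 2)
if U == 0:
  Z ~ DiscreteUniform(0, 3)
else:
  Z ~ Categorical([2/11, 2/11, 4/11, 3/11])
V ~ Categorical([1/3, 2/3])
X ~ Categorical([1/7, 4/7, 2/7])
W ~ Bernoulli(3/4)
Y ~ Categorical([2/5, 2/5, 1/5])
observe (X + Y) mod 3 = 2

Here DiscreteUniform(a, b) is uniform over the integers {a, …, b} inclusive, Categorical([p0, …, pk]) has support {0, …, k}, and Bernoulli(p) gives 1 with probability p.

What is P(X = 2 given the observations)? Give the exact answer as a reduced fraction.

Enumerate traces; 144 have nonzero weight after conditioning:
  (U=0, Z=0, V=0, X=0, W=0, Y=2) weight 1/5040
  (U=0, Z=0, V=0, X=0, W=1, Y=2) weight 1/1680
  (U=0, Z=0, V=0, X=1, W=0, Y=1) weight 1/630
  (U=0, Z=0, V=0, X=1, W=1, Y=1) weight 1/210
  (U=0, Z=0, V=0, X=2, W=0, Y=0) weight 1/1260
  (U=0, Z=0, V=0, X=2, W=1, Y=0) weight 1/420
  (U=0, Z=0, V=1, X=0, W=0, Y=2) weight 1/2520
  (U=0, Z=0, V=1, X=0, W=1, Y=2) weight 1/840
  … 136 more
Group by X:
  weight(X=0) = 1/35
  weight(X=1) = 8/35
  weight(X=2) = 4/35
Total weight = 1/35 + 8/35 + 4/35 = 13/35
P(X=0 | obs) = 1/35 / 13/35 = 1/13
P(X=1 | obs) = 8/35 / 13/35 = 8/13
P(X=2 | obs) = 4/35 / 13/35 = 4/13

P(X = 2 | obs) = 4/13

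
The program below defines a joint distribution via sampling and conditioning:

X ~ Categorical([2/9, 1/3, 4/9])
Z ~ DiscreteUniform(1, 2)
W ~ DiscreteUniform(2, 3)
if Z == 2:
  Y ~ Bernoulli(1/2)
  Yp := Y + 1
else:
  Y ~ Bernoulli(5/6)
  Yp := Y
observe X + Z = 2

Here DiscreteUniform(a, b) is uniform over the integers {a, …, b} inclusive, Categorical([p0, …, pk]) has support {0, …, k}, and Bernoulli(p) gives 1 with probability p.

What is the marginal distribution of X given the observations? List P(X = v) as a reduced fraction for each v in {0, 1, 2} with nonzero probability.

P(X=0) = 2/5, P(X=1) = 3/5

Enumerate traces; 8 have nonzero weight after conditioning:
  (X=0, Z=2, W=2, Y=0) weight 1/36
  (X=0, Z=2, W=2, Y=1) weight 1/36
  (X=0, Z=2, W=3, Y=0) weight 1/36
  (X=0, Z=2, W=3, Y=1) weight 1/36
  (X=1, Z=1, W=2, Y=0) weight 1/72
  (X=1, Z=1, W=2, Y=1) weight 5/72
  (X=1, Z=1, W=3, Y=0) weight 1/72
  (X=1, Z=1, W=3, Y=1) weight 5/72
Group by X:
  weight(X=0) = 1/9
  weight(X=1) = 1/6
Total weight = 1/9 + 1/6 = 5/18
P(X=0 | obs) = 1/9 / 5/18 = 2/5
P(X=1 | obs) = 1/6 / 5/18 = 3/5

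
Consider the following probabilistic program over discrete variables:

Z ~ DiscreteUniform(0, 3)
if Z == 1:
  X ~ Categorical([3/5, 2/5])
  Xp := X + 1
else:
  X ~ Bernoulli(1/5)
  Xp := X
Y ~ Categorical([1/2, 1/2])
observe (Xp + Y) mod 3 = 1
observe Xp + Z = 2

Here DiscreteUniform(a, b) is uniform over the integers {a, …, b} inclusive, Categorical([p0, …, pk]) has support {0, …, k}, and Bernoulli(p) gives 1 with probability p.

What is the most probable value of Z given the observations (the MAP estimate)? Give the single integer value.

Enumerate traces; 2 have nonzero weight after conditioning:
  (Z=1, X=0, Y=0) weight 3/40
  (Z=2, X=0, Y=1) weight 1/10
Group by Z:
  weight(Z=1) = 3/40
  weight(Z=2) = 1/10
Total weight = 3/40 + 1/10 = 7/40
P(Z=1 | obs) = 3/40 / 7/40 = 3/7
P(Z=2 | obs) = 1/10 / 7/40 = 4/7
argmax = 2

argmax_v P(Z = v | obs) = 2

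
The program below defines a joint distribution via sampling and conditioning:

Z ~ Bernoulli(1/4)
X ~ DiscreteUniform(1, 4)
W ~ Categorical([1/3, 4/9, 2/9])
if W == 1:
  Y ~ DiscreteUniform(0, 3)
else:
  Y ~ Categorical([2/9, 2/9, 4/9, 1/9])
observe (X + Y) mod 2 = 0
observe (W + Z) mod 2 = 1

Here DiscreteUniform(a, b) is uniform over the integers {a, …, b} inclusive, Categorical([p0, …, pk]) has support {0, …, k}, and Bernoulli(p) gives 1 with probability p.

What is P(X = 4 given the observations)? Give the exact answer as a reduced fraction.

P(X = 4 | obs) = 14/51

Enumerate traces; 24 have nonzero weight after conditioning:
  (Z=0, X=1, W=1, Y=1) weight 1/48
  (Z=0, X=1, W=1, Y=3) weight 1/48
  (Z=0, X=2, W=1, Y=0) weight 1/48
  (Z=0, X=2, W=1, Y=2) weight 1/48
  (Z=0, X=3, W=1, Y=1) weight 1/48
  (Z=0, X=3, W=1, Y=3) weight 1/48
  (Z=0, X=4, W=1, Y=0) weight 1/48
  (Z=0, X=4, W=1, Y=2) weight 1/48
  … 16 more
Group by X:
  weight(X=1) = 23/432
  weight(X=2) = 7/108
  weight(X=3) = 23/432
  weight(X=4) = 7/108
Total weight = 23/432 + 7/108 + 23/432 + 7/108 = 17/72
P(X=1 | obs) = 23/432 / 17/72 = 23/102
P(X=2 | obs) = 7/108 / 17/72 = 14/51
P(X=3 | obs) = 23/432 / 17/72 = 23/102
P(X=4 | obs) = 7/108 / 17/72 = 14/51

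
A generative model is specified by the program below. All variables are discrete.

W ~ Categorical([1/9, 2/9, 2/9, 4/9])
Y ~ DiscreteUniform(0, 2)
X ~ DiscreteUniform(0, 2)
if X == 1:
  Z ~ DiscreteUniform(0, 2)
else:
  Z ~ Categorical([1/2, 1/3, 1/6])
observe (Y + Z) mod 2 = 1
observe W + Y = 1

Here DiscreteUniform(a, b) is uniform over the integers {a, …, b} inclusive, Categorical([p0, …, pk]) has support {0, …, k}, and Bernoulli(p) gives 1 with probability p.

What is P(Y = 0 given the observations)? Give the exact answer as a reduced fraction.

Enumerate traces; 9 have nonzero weight after conditioning:
  (W=0, Y=1, X=0, Z=0) weight 1/162
  (W=0, Y=1, X=0, Z=2) weight 1/486
  (W=0, Y=1, X=1, Z=0) weight 1/243
  (W=0, Y=1, X=1, Z=2) weight 1/243
  (W=0, Y=1, X=2, Z=0) weight 1/162
  (W=0, Y=1, X=2, Z=2) weight 1/486
  (W=1, Y=0, X=0, Z=1) weight 2/243
  (W=1, Y=0, X=1, Z=1) weight 2/243
  … 1 more
Group by Y:
  weight(Y=0) = 2/81
  weight(Y=1) = 2/81
Total weight = 2/81 + 2/81 = 4/81
P(Y=0 | obs) = 2/81 / 4/81 = 1/2
P(Y=1 | obs) = 2/81 / 4/81 = 1/2

P(Y = 0 | obs) = 1/2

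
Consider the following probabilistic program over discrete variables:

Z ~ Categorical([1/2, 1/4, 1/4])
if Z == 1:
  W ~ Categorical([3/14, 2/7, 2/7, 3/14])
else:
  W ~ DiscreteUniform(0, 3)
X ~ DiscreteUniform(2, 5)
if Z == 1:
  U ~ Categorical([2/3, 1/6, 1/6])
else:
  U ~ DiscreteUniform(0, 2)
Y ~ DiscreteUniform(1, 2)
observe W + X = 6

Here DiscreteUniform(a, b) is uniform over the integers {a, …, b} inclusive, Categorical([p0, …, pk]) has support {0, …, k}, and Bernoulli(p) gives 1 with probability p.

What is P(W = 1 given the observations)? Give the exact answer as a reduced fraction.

P(W = 1 | obs) = 29/85

Enumerate traces; 54 have nonzero weight after conditioning:
  (Z=0, W=1, X=5, U=0, Y=1) weight 1/192
  (Z=0, W=1, X=5, U=0, Y=2) weight 1/192
  (Z=0, W=1, X=5, U=1, Y=1) weight 1/192
  (Z=0, W=1, X=5, U=1, Y=2) weight 1/192
  (Z=0, W=1, X=5, U=2, Y=1) weight 1/192
  (Z=0, W=1, X=5, U=2, Y=2) weight 1/192
  (Z=0, W=2, X=4, U=0, Y=1) weight 1/192
  (Z=0, W=2, X=4, U=0, Y=2) weight 1/192
  (Z=0, W=3, X=3, U=0, Y=1) weight 1/192
  … 45 more
Group by W:
  weight(W=1) = 29/448
  weight(W=2) = 29/448
  weight(W=3) = 27/448
Total weight = 29/448 + 29/448 + 27/448 = 85/448
P(W=1 | obs) = 29/448 / 85/448 = 29/85
P(W=2 | obs) = 29/448 / 85/448 = 29/85
P(W=3 | obs) = 27/448 / 85/448 = 27/85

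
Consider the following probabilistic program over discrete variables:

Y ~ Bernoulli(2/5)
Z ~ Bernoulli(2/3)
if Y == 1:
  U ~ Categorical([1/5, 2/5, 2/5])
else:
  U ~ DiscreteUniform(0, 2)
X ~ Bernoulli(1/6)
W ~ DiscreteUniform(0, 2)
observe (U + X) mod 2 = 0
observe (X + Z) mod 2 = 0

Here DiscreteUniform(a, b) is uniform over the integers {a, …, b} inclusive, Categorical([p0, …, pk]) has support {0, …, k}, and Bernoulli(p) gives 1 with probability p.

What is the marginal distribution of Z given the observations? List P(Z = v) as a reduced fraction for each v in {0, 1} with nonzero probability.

P(Z=0) = 40/49, P(Z=1) = 9/49

Enumerate traces; 18 have nonzero weight after conditioning:
  (Y=0, Z=0, U=0, X=0, W=0) weight 1/54
  (Y=0, Z=0, U=0, X=0, W=1) weight 1/54
  (Y=0, Z=0, U=0, X=0, W=2) weight 1/54
  (Y=0, Z=0, U=2, X=0, W=0) weight 1/54
  (Y=0, Z=0, U=2, X=0, W=1) weight 1/54
  (Y=0, Z=0, U=2, X=0, W=2) weight 1/54
  (Y=0, Z=1, U=1, X=1, W=0) weight 1/135
  (Y=0, Z=1, U=1, X=1, W=1) weight 1/135
  … 10 more
Group by Z:
  weight(Z=0) = 8/45
  weight(Z=1) = 1/25
Total weight = 8/45 + 1/25 = 49/225
P(Z=0 | obs) = 8/45 / 49/225 = 40/49
P(Z=1 | obs) = 1/25 / 49/225 = 9/49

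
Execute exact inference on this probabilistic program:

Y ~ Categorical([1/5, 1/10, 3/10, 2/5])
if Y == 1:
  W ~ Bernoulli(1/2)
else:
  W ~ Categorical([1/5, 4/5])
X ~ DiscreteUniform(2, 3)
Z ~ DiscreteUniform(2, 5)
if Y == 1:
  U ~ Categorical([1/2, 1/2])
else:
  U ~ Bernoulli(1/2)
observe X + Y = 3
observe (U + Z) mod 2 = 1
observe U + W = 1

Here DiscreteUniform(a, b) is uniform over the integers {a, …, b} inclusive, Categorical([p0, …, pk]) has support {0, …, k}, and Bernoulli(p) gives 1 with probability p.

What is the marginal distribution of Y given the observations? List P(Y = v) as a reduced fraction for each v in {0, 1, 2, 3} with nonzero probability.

Enumerate traces; 8 have nonzero weight after conditioning:
  (Y=0, W=0, X=3, Z=2, U=1) weight 1/400
  (Y=0, W=0, X=3, Z=4, U=1) weight 1/400
  (Y=0, W=1, X=3, Z=3, U=0) weight 1/100
  (Y=0, W=1, X=3, Z=5, U=0) weight 1/100
  (Y=1, W=0, X=2, Z=2, U=1) weight 1/320
  (Y=1, W=0, X=2, Z=4, U=1) weight 1/320
  (Y=1, W=1, X=2, Z=3, U=0) weight 1/320
  (Y=1, W=1, X=2, Z=5, U=0) weight 1/320
Group by Y:
  weight(Y=0) = 1/40
  weight(Y=1) = 1/80
Total weight = 1/40 + 1/80 = 3/80
P(Y=0 | obs) = 1/40 / 3/80 = 2/3
P(Y=1 | obs) = 1/80 / 3/80 = 1/3

P(Y=0) = 2/3, P(Y=1) = 1/3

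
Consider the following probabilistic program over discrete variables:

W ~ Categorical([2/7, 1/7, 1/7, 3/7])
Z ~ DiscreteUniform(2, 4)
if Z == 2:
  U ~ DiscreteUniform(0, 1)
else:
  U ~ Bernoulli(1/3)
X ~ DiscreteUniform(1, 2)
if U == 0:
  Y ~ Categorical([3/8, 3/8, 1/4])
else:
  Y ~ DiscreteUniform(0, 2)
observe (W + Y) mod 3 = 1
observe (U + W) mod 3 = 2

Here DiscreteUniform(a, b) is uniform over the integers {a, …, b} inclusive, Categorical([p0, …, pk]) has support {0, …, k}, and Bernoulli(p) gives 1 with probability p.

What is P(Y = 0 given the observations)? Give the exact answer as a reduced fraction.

Enumerate traces; 12 have nonzero weight after conditioning:
  (W=1, Z=2, U=1, X=1, Y=0) weight 1/252
  (W=1, Z=2, U=1, X=2, Y=0) weight 1/252
  (W=1, Z=3, U=1, X=1, Y=0) weight 1/378
  (W=1, Z=3, U=1, X=2, Y=0) weight 1/378
  (W=1, Z=4, U=1, X=1, Y=0) weight 1/378
  (W=1, Z=4, U=1, X=2, Y=0) weight 1/378
  (W=2, Z=2, U=0, X=1, Y=2) weight 1/336
  (W=2, Z=2, U=0, X=2, Y=2) weight 1/336
  … 4 more
Group by Y:
  weight(Y=0) = 1/54
  weight(Y=2) = 11/504
Total weight = 1/54 + 11/504 = 61/1512
P(Y=0 | obs) = 1/54 / 61/1512 = 28/61
P(Y=2 | obs) = 11/504 / 61/1512 = 33/61

P(Y = 0 | obs) = 28/61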